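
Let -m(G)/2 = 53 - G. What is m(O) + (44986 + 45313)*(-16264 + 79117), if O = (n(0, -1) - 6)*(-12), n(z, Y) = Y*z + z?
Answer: 5675563085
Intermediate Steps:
n(z, Y) = z + Y*z
O = 72 (O = (0*(1 - 1) - 6)*(-12) = (0*0 - 6)*(-12) = (0 - 6)*(-12) = -6*(-12) = 72)
m(G) = -106 + 2*G (m(G) = -2*(53 - G) = -106 + 2*G)
m(O) + (44986 + 45313)*(-16264 + 79117) = (-106 + 2*72) + (44986 + 45313)*(-16264 + 79117) = (-106 + 144) + 90299*62853 = 38 + 5675563047 = 5675563085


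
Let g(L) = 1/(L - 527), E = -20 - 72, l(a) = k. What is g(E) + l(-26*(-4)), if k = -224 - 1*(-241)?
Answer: 10522/619 ≈ 16.998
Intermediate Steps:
k = 17 (k = -224 + 241 = 17)
l(a) = 17
E = -92
g(L) = 1/(-527 + L)
g(E) + l(-26*(-4)) = 1/(-527 - 92) + 17 = 1/(-619) + 17 = -1/619 + 17 = 10522/619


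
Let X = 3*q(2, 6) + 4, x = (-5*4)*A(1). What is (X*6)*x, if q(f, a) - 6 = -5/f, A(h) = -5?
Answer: 8700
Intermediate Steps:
q(f, a) = 6 - 5/f
x = 100 (x = -5*4*(-5) = -20*(-5) = 100)
X = 29/2 (X = 3*(6 - 5/2) + 4 = 3*(7/2) + 4 = 21/2 + 4 = 29/2 ≈ 14.500)
(X*6)*x = ((29/2)*6)*100 = 87*100 = 8700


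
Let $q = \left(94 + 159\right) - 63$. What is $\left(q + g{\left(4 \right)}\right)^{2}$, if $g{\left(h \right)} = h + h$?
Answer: $39204$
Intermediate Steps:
$g{\left(h \right)} = 2 h$
$q = 190$ ($q = 253 - 63 = 190$)
$\left(q + g{\left(4 \right)}\right)^{2} = \left(190 + 2 \cdot 4\right)^{2} = \left(190 + 8\right)^{2} = 198^{2} = 39204$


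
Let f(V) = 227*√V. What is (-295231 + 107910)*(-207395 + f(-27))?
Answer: 38849438795 - 127565601*I*√3 ≈ 3.8849e+10 - 2.2095e+8*I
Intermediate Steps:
(-295231 + 107910)*(-207395 + f(-27)) = (-295231 + 107910)*(-207395 + 227*√(-27)) = -187321*(-207395 + 227*(3*I*√3)) = -187321*(-207395 + 681*I*√3) = 38849438795 - 127565601*I*√3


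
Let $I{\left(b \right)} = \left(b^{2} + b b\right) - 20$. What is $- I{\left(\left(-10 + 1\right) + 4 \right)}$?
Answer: $-30$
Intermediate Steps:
$I{\left(b \right)} = -20 + 2 b^{2}$ ($I{\left(b \right)} = \left(b^{2} + b^{2}\right) - 20 = 2 b^{2} - 20 = -20 + 2 b^{2}$)
$- I{\left(\left(-10 + 1\right) + 4 \right)} = - (-20 + 2 \left(\left(-10 + 1\right) + 4\right)^{2}) = - (-20 + 2 \left(-9 + 4\right)^{2}) = - (-20 + 2 \left(-5\right)^{2}) = - (-20 + 2 \cdot 25) = - (-20 + 50) = \left(-1\right) 30 = -30$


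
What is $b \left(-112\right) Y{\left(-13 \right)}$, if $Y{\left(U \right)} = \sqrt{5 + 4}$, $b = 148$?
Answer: $-49728$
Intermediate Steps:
$Y{\left(U \right)} = 3$ ($Y{\left(U \right)} = \sqrt{9} = 3$)
$b \left(-112\right) Y{\left(-13 \right)} = 148 \left(-112\right) 3 = \left(-16576\right) 3 = -49728$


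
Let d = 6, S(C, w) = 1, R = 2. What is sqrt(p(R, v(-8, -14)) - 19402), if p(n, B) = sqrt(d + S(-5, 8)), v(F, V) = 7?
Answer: sqrt(-19402 + sqrt(7)) ≈ 139.28*I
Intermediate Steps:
p(n, B) = sqrt(7) (p(n, B) = sqrt(6 + 1) = sqrt(7))
sqrt(p(R, v(-8, -14)) - 19402) = sqrt(sqrt(7) - 19402) = sqrt(-19402 + sqrt(7))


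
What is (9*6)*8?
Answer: 432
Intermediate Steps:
(9*6)*8 = 54*8 = 432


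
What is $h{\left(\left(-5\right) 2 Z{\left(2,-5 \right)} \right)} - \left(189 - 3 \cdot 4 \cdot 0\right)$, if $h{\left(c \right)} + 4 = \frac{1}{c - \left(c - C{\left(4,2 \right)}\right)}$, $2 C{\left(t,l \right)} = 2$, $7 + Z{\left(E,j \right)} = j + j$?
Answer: $-192$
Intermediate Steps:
$Z{\left(E,j \right)} = -7 + 2 j$ ($Z{\left(E,j \right)} = -7 + \left(j + j\right) = -7 + 2 j$)
$C{\left(t,l \right)} = 1$ ($C{\left(t,l \right)} = \frac{1}{2} \cdot 2 = 1$)
$h{\left(c \right)} = -3$ ($h{\left(c \right)} = -4 + \frac{1}{c - \left(-1 + c\right)} = -4 + 1^{-1} = -4 + 1 = -3$)
$h{\left(\left(-5\right) 2 Z{\left(2,-5 \right)} \right)} - \left(189 - 3 \cdot 4 \cdot 0\right) = -3 - \left(189 - 3 \cdot 4 \cdot 0\right) = -3 - \left(189 - 12 \cdot 0\right) = -3 - \left(189 - 0\right) = -3 - \left(189 + 0\right) = -3 - 189 = -192$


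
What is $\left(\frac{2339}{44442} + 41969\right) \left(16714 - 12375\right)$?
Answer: $\frac{8093053495943}{44442} \approx 1.821 \cdot 10^{8}$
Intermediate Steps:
$\left(\frac{2339}{44442} + 41969\right) \left(16714 - 12375\right) = \left(2339 \cdot \frac{1}{44442} + 41969\right) 4339 = \left(\frac{2339}{44442} + 41969\right) 4339 = \frac{1865188637}{44442} \cdot 4339 = \frac{8093053495943}{44442}$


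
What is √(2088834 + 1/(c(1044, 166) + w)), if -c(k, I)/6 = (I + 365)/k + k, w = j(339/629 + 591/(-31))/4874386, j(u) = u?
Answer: 2*√17313644490144257206940998988721823553/5758008207326931 ≈ 1445.3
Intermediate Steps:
w = -180615/47522826307 (w = (339/629 + 591/(-31))/4874386 = (339*(1/629) + 591*(-1/31))*(1/4874386) = (339/629 - 591/31)*(1/4874386) = -361230/19499*1/4874386 = -180615/47522826307 ≈ -3.8006e-6)
c(k, I) = -6*k - 6*(365 + I)/k (c(k, I) = -6*((I + 365)/k + k) = -6*((365 + I)/k + k) = -6*(k + (365 + I)/k) = -6*k - 6*(365 + I)/k)
√(2088834 + 1/(c(1044, 166) + w)) = √(2088834 + 1/(6*(-365 - 1*166 - 1*1044²)/1044 - 180615/47522826307)) = √(2088834 + 1/(6*(1/1044)*(-365 - 166 - 1*1089936) - 180615/47522826307)) = √(2088834 + 1/(6*(1/1044)*(-365 - 166 - 1089936) - 180615/47522826307)) = √(2088834 + 1/(6*(1/1044)*(-1090467) - 180615/47522826307)) = √(2088834 + 1/(-363489/58 - 180615/47522826307)) = √(2088834 + 1/(-17274024621980793/2756323925806)) = √(2088834 - 2756323925806/17274024621980793) = √(36082569944474303839556/17274024621980793) = 2*√17313644490144257206940998988721823553/5758008207326931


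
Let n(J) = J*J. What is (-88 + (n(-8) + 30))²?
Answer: 36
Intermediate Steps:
n(J) = J²
(-88 + (n(-8) + 30))² = (-88 + ((-8)² + 30))² = (-88 + (64 + 30))² = (-88 + 94)² = 6² = 36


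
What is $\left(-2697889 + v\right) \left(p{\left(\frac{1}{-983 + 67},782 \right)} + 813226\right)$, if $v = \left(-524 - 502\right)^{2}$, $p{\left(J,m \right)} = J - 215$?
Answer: $- \frac{1225219858324975}{916} \approx -1.3376 \cdot 10^{12}$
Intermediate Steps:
$p{\left(J,m \right)} = -215 + J$ ($p{\left(J,m \right)} = J - 215 = -215 + J$)
$v = 1052676$ ($v = \left(-1026\right)^{2} = 1052676$)
$\left(-2697889 + v\right) \left(p{\left(\frac{1}{-983 + 67},782 \right)} + 813226\right) = \left(-2697889 + 1052676\right) \left(\left(-215 + \frac{1}{-983 + 67}\right) + 813226\right) = - 1645213 \left(\left(-215 + \frac{1}{-916}\right) + 813226\right) = - 1645213 \left(\left(-215 - \frac{1}{916}\right) + 813226\right) = - 1645213 \left(- \frac{196941}{916} + 813226\right) = \left(-1645213\right) \frac{744718075}{916} = - \frac{1225219858324975}{916}$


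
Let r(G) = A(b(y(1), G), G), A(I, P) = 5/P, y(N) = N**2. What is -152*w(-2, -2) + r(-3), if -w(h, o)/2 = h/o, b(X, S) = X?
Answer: 907/3 ≈ 302.33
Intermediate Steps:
r(G) = 5/G
w(h, o) = -2*h/o
-152*w(-2, -2) + r(-3) = -(-304)*(-2)/(-2) + 5/(-3) = -(-304)*(-2)*(-1)/2 + 5*(-1/3) = -152*(-2) - 5/3 = 304 - 5/3 = 907/3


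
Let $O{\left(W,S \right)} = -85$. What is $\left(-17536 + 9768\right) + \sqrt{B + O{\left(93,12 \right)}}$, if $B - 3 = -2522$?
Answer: $-7768 + 2 i \sqrt{651} \approx -7768.0 + 51.029 i$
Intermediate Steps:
$B = -2519$ ($B = 3 - 2522 = -2519$)
$\left(-17536 + 9768\right) + \sqrt{B + O{\left(93,12 \right)}} = \left(-17536 + 9768\right) + \sqrt{-2519 - 85} = -7768 + \sqrt{-2604} = -7768 + 2 i \sqrt{651}$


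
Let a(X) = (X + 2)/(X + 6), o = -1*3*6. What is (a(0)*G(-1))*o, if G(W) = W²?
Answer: -6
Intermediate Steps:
o = -18 (o = -3*6 = -18)
a(X) = (2 + X)/(6 + X)
(a(0)*G(-1))*o = (((2 + 0)/(6 + 0))*(-1)²)*(-18) = ((2/6)*1)*(-18) = (((⅙)*2)*1)*(-18) = ((⅓)*1)*(-18) = (⅓)*(-18) = -6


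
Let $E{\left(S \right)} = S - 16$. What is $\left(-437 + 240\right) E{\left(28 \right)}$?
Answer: $-2364$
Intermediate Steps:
$E{\left(S \right)} = -16 + S$
$\left(-437 + 240\right) E{\left(28 \right)} = \left(-437 + 240\right) \left(-16 + 28\right) = \left(-197\right) 12 = -2364$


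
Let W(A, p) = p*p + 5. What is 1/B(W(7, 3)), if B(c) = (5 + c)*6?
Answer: 1/114 ≈ 0.0087719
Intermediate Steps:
W(A, p) = 5 + p² (W(A, p) = p² + 5 = 5 + p²)
B(c) = 30 + 6*c
1/B(W(7, 3)) = 1/(30 + 6*(5 + 3²)) = 1/(30 + 6*(5 + 9)) = 1/(30 + 6*14) = 1/(30 + 84) = 1/114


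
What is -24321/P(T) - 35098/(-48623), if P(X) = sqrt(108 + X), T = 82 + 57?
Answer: 35098/48623 - 24321*sqrt(247)/247 ≈ -1546.8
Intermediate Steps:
T = 139
-24321/P(T) - 35098/(-48623) = -24321/sqrt(108 + 139) - 35098/(-48623) = -24321*sqrt(247)/247 - 35098*(-1/48623) = -24321*sqrt(247)/247 + 35098/48623 = 35098/48623 - 24321*sqrt(247)/247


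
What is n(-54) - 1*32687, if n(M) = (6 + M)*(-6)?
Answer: -32399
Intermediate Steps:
n(M) = -36 - 6*M
n(-54) - 1*32687 = (-36 - 6*(-54)) - 1*32687 = (-36 + 324) - 32687 = 288 - 32687 = -32399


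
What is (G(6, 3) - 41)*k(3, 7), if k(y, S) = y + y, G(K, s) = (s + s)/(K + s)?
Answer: -242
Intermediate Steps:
G(K, s) = 2*s/(K + s) (G(K, s) = (2*s)/(K + s) = 2*s/(K + s))
k(y, S) = 2*y
(G(6, 3) - 41)*k(3, 7) = (2*3/(6 + 3) - 41)*(2*3) = (2*3/9 - 41)*6 = (2*3*(⅑) - 41)*6 = (⅔ - 41)*6 = -121/3*6 = -242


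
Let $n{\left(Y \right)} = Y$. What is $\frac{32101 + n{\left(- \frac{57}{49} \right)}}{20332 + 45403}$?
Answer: $\frac{1572892}{3221015} \approx 0.48832$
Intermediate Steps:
$\frac{32101 + n{\left(- \frac{57}{49} \right)}}{20332 + 45403} = \frac{32101 - \frac{57}{49}}{20332 + 45403} = \frac{32101 - \frac{57}{49}}{65735} = \left(32101 - \frac{57}{49}\right) \frac{1}{65735} = \frac{1572892}{49} \cdot \frac{1}{65735} = \frac{1572892}{3221015}$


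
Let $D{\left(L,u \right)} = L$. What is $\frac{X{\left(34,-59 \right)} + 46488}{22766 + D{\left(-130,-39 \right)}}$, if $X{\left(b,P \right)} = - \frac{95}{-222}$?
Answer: $\frac{10320431}{5025192} \approx 2.0537$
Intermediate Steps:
$X{\left(b,P \right)} = \frac{95}{222}$ ($X{\left(b,P \right)} = \left(-95\right) \left(- \frac{1}{222}\right) = \frac{95}{222}$)
$\frac{X{\left(34,-59 \right)} + 46488}{22766 + D{\left(-130,-39 \right)}} = \frac{\frac{95}{222} + 46488}{22766 - 130} = \frac{10320431}{222 \cdot 22636} = \frac{10320431}{222} \cdot \frac{1}{22636} = \frac{10320431}{5025192}$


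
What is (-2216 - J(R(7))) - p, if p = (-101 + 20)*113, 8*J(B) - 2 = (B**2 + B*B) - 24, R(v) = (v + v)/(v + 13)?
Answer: 2775851/400 ≈ 6939.6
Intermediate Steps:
R(v) = 2*v/(13 + v) (R(v) = (2*v)/(13 + v) = 2*v/(13 + v))
J(B) = -11/4 + B**2/4 (J(B) = 1/4 + ((B**2 + B*B) - 24)/8 = 1/4 + ((B**2 + B**2) - 24)/8 = 1/4 + (2*B**2 - 24)/8 = 1/4 + (-24 + 2*B**2)/8 = 1/4 + (-3 + B**2/4) = -11/4 + B**2/4)
p = -9153 (p = -81*113 = -9153)
(-2216 - J(R(7))) - p = (-2216 - (-11/4 + (2*7/(13 + 7))**2/4)) - 1*(-9153) = (-2216 - (-11/4 + (2*7/20)**2/4)) + 9153 = (-2216 - (-11/4 + (2*7*(1/20))**2/4)) + 9153 = (-2216 - (-11/4 + (7/10)**2/4)) + 9153 = (-2216 - (-11/4 + (1/4)*(49/100))) + 9153 = (-2216 - (-11/4 + 49/400)) + 9153 = (-2216 - 1*(-1051/400)) + 9153 = (-2216 + 1051/400) + 9153 = -885349/400 + 9153 = 2775851/400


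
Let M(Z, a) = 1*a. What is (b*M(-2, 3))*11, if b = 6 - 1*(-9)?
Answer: 495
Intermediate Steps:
M(Z, a) = a
b = 15 (b = 6 + 9 = 15)
(b*M(-2, 3))*11 = (15*3)*11 = 45*11 = 495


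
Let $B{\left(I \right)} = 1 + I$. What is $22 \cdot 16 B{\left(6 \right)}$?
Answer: $2464$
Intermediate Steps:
$22 \cdot 16 B{\left(6 \right)} = 22 \cdot 16 \left(1 + 6\right) = 352 \cdot 7 = 2464$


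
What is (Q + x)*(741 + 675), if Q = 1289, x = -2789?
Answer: -2124000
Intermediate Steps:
(Q + x)*(741 + 675) = (1289 - 2789)*(741 + 675) = -1500*1416 = -2124000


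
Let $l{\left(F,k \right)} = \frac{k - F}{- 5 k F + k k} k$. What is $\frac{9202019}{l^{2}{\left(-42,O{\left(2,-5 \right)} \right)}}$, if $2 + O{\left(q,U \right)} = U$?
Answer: $\frac{7738897979}{25} \approx 3.0956 \cdot 10^{8}$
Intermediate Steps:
$O{\left(q,U \right)} = -2 + U$
$l{\left(F,k \right)} = \frac{k \left(k - F\right)}{k^{2} - 5 F k}$ ($l{\left(F,k \right)} = \frac{k - F}{- 5 F k + k^{2}} k = \frac{k - F}{k^{2} - 5 F k} k = \frac{k \left(k - F\right)}{k^{2} - 5 F k}$)
$\frac{9202019}{l^{2}{\left(-42,O{\left(2,-5 \right)} \right)}} = \frac{9202019}{\left(\frac{-42 - \left(-2 - 5\right)}{- (-2 - 5) + 5 \left(-42\right)}\right)^{2}} = \frac{9202019}{\left(\frac{-42 - -7}{\left(-1\right) \left(-7\right) - 210}\right)^{2}} = \frac{9202019}{\left(\frac{-42 + 7}{7 - 210}\right)^{2}} = \frac{9202019}{\left(\frac{1}{-203} \left(-35\right)\right)^{2}} = \frac{9202019}{\left(\left(- \frac{1}{203}\right) \left(-35\right)\right)^{2}} = \frac{9202019}{\left(\frac{5}{29}\right)^{2}} = \frac{9202019}{\frac{25}{841}} = 9202019 \cdot \frac{841}{25} = \frac{7738897979}{25}$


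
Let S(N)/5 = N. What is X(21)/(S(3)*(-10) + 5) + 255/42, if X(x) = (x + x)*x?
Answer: -23/2030 ≈ -0.011330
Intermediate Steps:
X(x) = 2*x² (X(x) = (2*x)*x = 2*x²)
S(N) = 5*N
X(21)/(S(3)*(-10) + 5) + 255/42 = (2*21²)/((5*3)*(-10) + 5) + 255/42 = (2*441)/(15*(-10) + 5) + 255*(1/42) = 882/(-150 + 5) + 85/14 = 882/(-145) + 85/14 = 882*(-1/145) + 85/14 = -882/145 + 85/14 = -23/2030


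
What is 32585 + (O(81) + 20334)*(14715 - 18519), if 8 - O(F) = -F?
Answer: -77656507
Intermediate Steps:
O(F) = 8 + F (O(F) = 8 - (-1)*F = 8 + F)
32585 + (O(81) + 20334)*(14715 - 18519) = 32585 + ((8 + 81) + 20334)*(14715 - 18519) = 32585 + (89 + 20334)*(-3804) = 32585 + 20423*(-3804) = 32585 - 77689092 = -77656507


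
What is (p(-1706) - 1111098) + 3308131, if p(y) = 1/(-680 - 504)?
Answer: 2601287071/1184 ≈ 2.1970e+6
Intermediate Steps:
p(y) = -1/1184 (p(y) = 1/(-1184) = -1/1184)
(p(-1706) - 1111098) + 3308131 = (-1/1184 - 1111098) + 3308131 = -1315540033/1184 + 3308131 = 2601287071/1184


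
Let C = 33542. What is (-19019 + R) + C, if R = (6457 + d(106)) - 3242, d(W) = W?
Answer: 17844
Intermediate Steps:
R = 3321 (R = (6457 + 106) - 3242 = 6563 - 3242 = 3321)
(-19019 + R) + C = (-19019 + 3321) + 33542 = -15698 + 33542 = 17844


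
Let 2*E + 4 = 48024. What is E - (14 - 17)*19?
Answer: 24067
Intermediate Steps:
E = 24010 (E = -2 + (½)*48024 = -2 + 24012 = 24010)
E - (14 - 17)*19 = 24010 - (14 - 17)*19 = 24010 - (-3)*19 = 24010 - 1*(-57) = 24010 + 57 = 24067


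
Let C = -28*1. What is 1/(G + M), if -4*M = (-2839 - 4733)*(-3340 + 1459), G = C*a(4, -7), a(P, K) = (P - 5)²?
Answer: -1/3560761 ≈ -2.8084e-7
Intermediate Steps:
C = -28
a(P, K) = (-5 + P)²
G = -28 (G = -28*(-5 + 4)² = -28*(-1)² = -28*1 = -28)
M = -3560733 (M = -(-2839 - 4733)*(-3340 + 1459)/4 = -(-1893)*(-1881) = -¼*14242932 = -3560733)
1/(G + M) = 1/(-28 - 3560733) = 1/(-3560761) = -1/3560761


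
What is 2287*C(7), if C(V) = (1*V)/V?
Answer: 2287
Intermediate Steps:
C(V) = 1 (C(V) = V/V = 1)
2287*C(7) = 2287*1 = 2287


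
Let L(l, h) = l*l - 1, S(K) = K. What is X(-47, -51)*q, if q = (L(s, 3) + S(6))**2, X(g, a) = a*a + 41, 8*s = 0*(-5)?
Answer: 66050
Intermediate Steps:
s = 0 (s = (0*(-5))/8 = (1/8)*0 = 0)
L(l, h) = -1 + l**2 (L(l, h) = l**2 - 1 = -1 + l**2)
X(g, a) = 41 + a**2 (X(g, a) = a**2 + 41 = 41 + a**2)
q = 25 (q = ((-1 + 0**2) + 6)**2 = ((-1 + 0) + 6)**2 = (-1 + 6)**2 = 5**2 = 25)
X(-47, -51)*q = (41 + (-51)**2)*25 = (41 + 2601)*25 = 2642*25 = 66050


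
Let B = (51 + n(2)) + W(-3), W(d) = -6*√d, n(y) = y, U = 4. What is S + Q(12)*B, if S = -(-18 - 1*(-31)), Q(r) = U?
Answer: 199 - 24*I*√3 ≈ 199.0 - 41.569*I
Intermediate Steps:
Q(r) = 4
S = -13 (S = -(-18 + 31) = -1*13 = -13)
B = 53 - 6*I*√3 (B = (51 + 2) - 6*I*√3 = 53 - 6*I*√3 ≈ 53.0 - 10.392*I)
S + Q(12)*B = -13 + 4*(53 - 6*I*√3) = -13 + (212 - 24*I*√3) = 199 - 24*I*√3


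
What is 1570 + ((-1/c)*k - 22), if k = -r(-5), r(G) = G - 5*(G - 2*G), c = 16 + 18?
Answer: 26301/17 ≈ 1547.1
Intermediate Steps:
c = 34
r(G) = 6*G (r(G) = G - (-5)*G = G + 5*G = 6*G)
k = 30 (k = -6*(-5) = -1*(-30) = 30)
1570 + ((-1/c)*k - 22) = 1570 + (-1/34*30 - 22) = 1570 + (-15/17 - 22) = 1570 - 389/17 = 26301/17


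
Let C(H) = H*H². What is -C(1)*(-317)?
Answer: 317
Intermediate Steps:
C(H) = H³
-C(1)*(-317) = -1³*(-317) = -(-317) = -1*(-317) = 317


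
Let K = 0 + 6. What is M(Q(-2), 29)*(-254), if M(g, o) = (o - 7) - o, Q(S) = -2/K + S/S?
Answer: 1778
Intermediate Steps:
K = 6
Q(S) = 2/3 (Q(S) = -2/6 + S/S = -2*1/6 + 1 = -1/3 + 1 = 2/3)
M(g, o) = -7 (M(g, o) = (-7 + o) - o = -7)
M(Q(-2), 29)*(-254) = -7*(-254) = 1778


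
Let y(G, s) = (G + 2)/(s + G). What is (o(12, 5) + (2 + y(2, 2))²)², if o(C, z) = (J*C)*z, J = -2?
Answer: 12321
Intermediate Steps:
y(G, s) = (2 + G)/(G + s)
o(C, z) = -2*C*z (o(C, z) = (-2*C)*z = -2*C*z)
(o(12, 5) + (2 + y(2, 2))²)² = (-2*12*5 + (2 + (2 + 2)/(2 + 2))²)² = (-120 + (2 + 4/4)²)² = (-120 + (2 + (¼)*4)²)² = (-120 + (2 + 1)²)² = (-120 + 3²)² = (-120 + 9)² = (-111)² = 12321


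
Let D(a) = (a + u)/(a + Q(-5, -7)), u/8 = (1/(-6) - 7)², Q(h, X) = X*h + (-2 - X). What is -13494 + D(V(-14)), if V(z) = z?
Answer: -1577012/117 ≈ -13479.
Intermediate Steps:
Q(h, X) = -2 - X + X*h
u = 3698/9 (u = 8*(1/(-6) - 7)² = 8*(-⅙ - 7)² = 8*(-43/6)² = 8*(1849/36) = 3698/9 ≈ 410.89)
D(a) = (3698/9 + a)/(40 + a) (D(a) = (a + 3698/9)/(a + (-2 - 1*(-7) - 7*(-5))) = (3698/9 + a)/(a + (-2 + 7 + 35)) = (3698/9 + a)/(a + 40) = (3698/9 + a)/(40 + a))
-13494 + D(V(-14)) = -13494 + (3698/9 - 14)/(40 - 14) = -13494 + (3572/9)/26 = -13494 + (1/26)*(3572/9) = -13494 + 1786/117 = -1577012/117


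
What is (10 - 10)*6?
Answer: 0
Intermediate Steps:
(10 - 10)*6 = 0*6 = 0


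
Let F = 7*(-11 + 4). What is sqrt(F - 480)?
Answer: 23*I ≈ 23.0*I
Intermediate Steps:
F = -49 (F = 7*(-7) = -49)
sqrt(F - 480) = sqrt(-49 - 480) = sqrt(-529) = 23*I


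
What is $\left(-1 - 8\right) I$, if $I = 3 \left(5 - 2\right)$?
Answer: $-81$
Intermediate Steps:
$I = 9$ ($I = 3 \cdot 3 = 9$)
$\left(-1 - 8\right) I = \left(-1 - 8\right) 9 = \left(-9\right) 9 = -81$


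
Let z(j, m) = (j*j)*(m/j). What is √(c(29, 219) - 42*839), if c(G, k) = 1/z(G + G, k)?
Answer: 5*I*√227413089546/12702 ≈ 187.72*I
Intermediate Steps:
z(j, m) = j*m (z(j, m) = j²*(m/j) = j*m)
c(G, k) = 1/(2*G*k) (c(G, k) = 1/((G + G)*k) = 1/((2*G)*k) = 1/(2*G*k))
√(c(29, 219) - 42*839) = √((½)/(29*219) - 42*839) = √((½)*(1/29)*(1/219) - 35238) = √(1/12702 - 35238) = √(-447593075/12702) = 5*I*√227413089546/12702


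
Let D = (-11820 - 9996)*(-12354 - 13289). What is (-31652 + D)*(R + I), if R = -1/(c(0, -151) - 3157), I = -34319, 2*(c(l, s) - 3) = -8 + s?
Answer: -124152899403390956/6467 ≈ -1.9198e+13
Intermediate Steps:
c(l, s) = -1 + s/2 (c(l, s) = 3 + (-8 + s)/2 = 3 + (-4 + s/2) = -1 + s/2)
D = 559427688 (D = -21816*(-25643) = 559427688)
R = 2/6467 (R = -1/((-1 + (½)*(-151)) - 3157) = -1/((-1 - 151/2) - 3157) = -1/(-153/2 - 3157) = -1/(-6467/2) = -1*(-2/6467) = 2/6467 ≈ 0.00030926)
(-31652 + D)*(R + I) = (-31652 + 559427688)*(2/6467 - 34319) = 559396036*(-221940971/6467) = -124152899403390956/6467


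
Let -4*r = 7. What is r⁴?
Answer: 2401/256 ≈ 9.3789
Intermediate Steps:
r = -7/4 (r = -¼*7 = -7/4 ≈ -1.7500)
r⁴ = (-7/4)⁴ = 2401/256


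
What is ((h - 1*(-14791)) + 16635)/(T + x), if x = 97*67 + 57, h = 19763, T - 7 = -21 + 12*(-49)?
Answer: 51189/5954 ≈ 8.5974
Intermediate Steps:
T = -602 (T = 7 + (-21 + 12*(-49)) = 7 + (-21 - 588) = 7 - 609 = -602)
x = 6556 (x = 6499 + 57 = 6556)
((h - 1*(-14791)) + 16635)/(T + x) = ((19763 - 1*(-14791)) + 16635)/(-602 + 6556) = ((19763 + 14791) + 16635)/5954 = (34554 + 16635)*(1/5954) = 51189*(1/5954) = 51189/5954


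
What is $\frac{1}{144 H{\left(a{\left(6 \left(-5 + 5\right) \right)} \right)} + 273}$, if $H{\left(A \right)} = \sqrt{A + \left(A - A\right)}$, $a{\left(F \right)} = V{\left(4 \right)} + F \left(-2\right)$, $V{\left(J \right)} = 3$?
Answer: $\frac{91}{4107} - \frac{16 \sqrt{3}}{1369} \approx 0.0019142$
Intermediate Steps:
$a{\left(F \right)} = 3 - 2 F$ ($a{\left(F \right)} = 3 + F \left(-2\right) = 3 - 2 F$)
$H{\left(A \right)} = \sqrt{A}$ ($H{\left(A \right)} = \sqrt{A + 0} = \sqrt{A}$)
$\frac{1}{144 H{\left(a{\left(6 \left(-5 + 5\right) \right)} \right)} + 273} = \frac{1}{144 \sqrt{3 - 2 \cdot 6 \left(-5 + 5\right)} + 273} = \frac{1}{144 \sqrt{3 - 2 \cdot 6 \cdot 0} + 273} = \frac{1}{144 \sqrt{3 - 0} + 273} = \frac{1}{144 \sqrt{3 + 0} + 273} = \frac{1}{144 \sqrt{3} + 273} = \frac{1}{273 + 144 \sqrt{3}}$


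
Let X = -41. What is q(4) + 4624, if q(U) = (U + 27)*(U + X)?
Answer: 3477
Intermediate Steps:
q(U) = (-41 + U)*(27 + U) (q(U) = (U + 27)*(U - 41) = (27 + U)*(-41 + U) = (-41 + U)*(27 + U))
q(4) + 4624 = (-1107 + 4² - 14*4) + 4624 = (-1107 + 16 - 56) + 4624 = -1147 + 4624 = 3477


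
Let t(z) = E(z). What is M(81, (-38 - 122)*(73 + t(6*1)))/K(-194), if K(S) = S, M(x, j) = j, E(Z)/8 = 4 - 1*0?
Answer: 8400/97 ≈ 86.598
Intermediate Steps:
E(Z) = 32 (E(Z) = 8*(4 - 1*0) = 8*(4 + 0) = 8*4 = 32)
t(z) = 32
M(81, (-38 - 122)*(73 + t(6*1)))/K(-194) = ((-38 - 122)*(73 + 32))/(-194) = -160*105*(-1/194) = -16800*(-1/194) = 8400/97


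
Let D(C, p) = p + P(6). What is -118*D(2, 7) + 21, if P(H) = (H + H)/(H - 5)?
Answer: -2221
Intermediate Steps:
P(H) = 2*H/(-5 + H) (P(H) = (2*H)/(-5 + H) = 2*H/(-5 + H))
D(C, p) = 12 + p (D(C, p) = p + 2*6/(-5 + 6) = p + 2*6/1 = p + 2*6*1 = p + 12 = 12 + p)
-118*D(2, 7) + 21 = -118*(12 + 7) + 21 = -118*19 + 21 = -2242 + 21 = -2221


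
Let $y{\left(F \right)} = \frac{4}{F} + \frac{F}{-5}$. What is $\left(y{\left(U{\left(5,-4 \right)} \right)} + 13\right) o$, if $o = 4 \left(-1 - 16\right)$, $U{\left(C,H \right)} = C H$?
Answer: $- \frac{5712}{5} \approx -1142.4$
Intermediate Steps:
$o = -68$ ($o = 4 \left(-1 - 16\right) = 4 \left(-17\right) = -68$)
$y{\left(F \right)} = \frac{4}{F} - \frac{F}{5}$ ($y{\left(F \right)} = \frac{4}{F} + F \left(- \frac{1}{5}\right) = \frac{4}{F} - \frac{F}{5}$)
$\left(y{\left(U{\left(5,-4 \right)} \right)} + 13\right) o = \left(\left(\frac{4}{5 \left(-4\right)} - \frac{5 \left(-4\right)}{5}\right) + 13\right) \left(-68\right) = \left(\left(\frac{4}{-20} - -4\right) + 13\right) \left(-68\right) = \left(\left(4 \left(- \frac{1}{20}\right) + 4\right) + 13\right) \left(-68\right) = \left(\left(- \frac{1}{5} + 4\right) + 13\right) \left(-68\right) = \left(\frac{19}{5} + 13\right) \left(-68\right) = \frac{84}{5} \left(-68\right) = - \frac{5712}{5}$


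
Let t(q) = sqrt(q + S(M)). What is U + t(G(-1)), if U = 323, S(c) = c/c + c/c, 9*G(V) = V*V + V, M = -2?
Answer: 323 + sqrt(2) ≈ 324.41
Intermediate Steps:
G(V) = V/9 + V**2/9 (G(V) = (V*V + V)/9 = (V**2 + V)/9 = (V + V**2)/9 = V/9 + V**2/9)
S(c) = 2 (S(c) = 1 + 1 = 2)
t(q) = sqrt(2 + q) (t(q) = sqrt(q + 2) = sqrt(2 + q))
U + t(G(-1)) = 323 + sqrt(2 + (1/9)*(-1)*(1 - 1)) = 323 + sqrt(2 + (1/9)*(-1)*0) = 323 + sqrt(2 + 0) = 323 + sqrt(2)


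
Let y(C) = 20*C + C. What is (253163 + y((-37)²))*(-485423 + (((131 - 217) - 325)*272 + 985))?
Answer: -168084391760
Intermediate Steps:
y(C) = 21*C
(253163 + y((-37)²))*(-485423 + (((131 - 217) - 325)*272 + 985)) = (253163 + 21*(-37)²)*(-485423 + (((131 - 217) - 325)*272 + 985)) = (253163 + 21*1369)*(-485423 + ((-86 - 325)*272 + 985)) = (253163 + 28749)*(-485423 + (-411*272 + 985)) = 281912*(-485423 + (-111792 + 985)) = 281912*(-485423 - 110807) = 281912*(-596230) = -168084391760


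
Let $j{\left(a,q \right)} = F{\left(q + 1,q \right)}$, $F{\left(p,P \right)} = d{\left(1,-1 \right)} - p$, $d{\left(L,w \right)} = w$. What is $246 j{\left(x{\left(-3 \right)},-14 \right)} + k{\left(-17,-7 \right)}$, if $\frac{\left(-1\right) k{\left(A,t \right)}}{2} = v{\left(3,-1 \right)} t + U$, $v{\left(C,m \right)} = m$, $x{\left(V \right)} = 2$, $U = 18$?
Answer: $2902$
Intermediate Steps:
$k{\left(A,t \right)} = -36 + 2 t$ ($k{\left(A,t \right)} = - 2 \left(- t + 18\right) = - 2 \left(18 - t\right) = -36 + 2 t$)
$F{\left(p,P \right)} = -1 - p$
$j{\left(a,q \right)} = -2 - q$ ($j{\left(a,q \right)} = -1 - \left(q + 1\right) = -1 - \left(1 + q\right) = -2 - q$)
$246 j{\left(x{\left(-3 \right)},-14 \right)} + k{\left(-17,-7 \right)} = 246 \left(-2 - -14\right) + \left(-36 + 2 \left(-7\right)\right) = 246 \left(-2 + 14\right) - 50 = 246 \cdot 12 - 50 = 2952 - 50 = 2902$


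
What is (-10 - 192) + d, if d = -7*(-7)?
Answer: -153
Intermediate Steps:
d = 49
(-10 - 192) + d = (-10 - 192) + 49 = -202 + 49 = -153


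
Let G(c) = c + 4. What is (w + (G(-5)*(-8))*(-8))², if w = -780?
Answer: 712336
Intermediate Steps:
G(c) = 4 + c
(w + (G(-5)*(-8))*(-8))² = (-780 + ((4 - 5)*(-8))*(-8))² = (-780 - 1*(-8)*(-8))² = (-780 + 8*(-8))² = (-780 - 64)² = (-844)² = 712336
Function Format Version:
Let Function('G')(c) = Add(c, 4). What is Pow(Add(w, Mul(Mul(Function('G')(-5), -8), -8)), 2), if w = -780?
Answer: 712336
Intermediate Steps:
Function('G')(c) = Add(4, c)
Pow(Add(w, Mul(Mul(Function('G')(-5), -8), -8)), 2) = Pow(Add(-780, Mul(Mul(Add(4, -5), -8), -8)), 2) = Pow(Add(-780, Mul(Mul(-1, -8), -8)), 2) = Pow(Add(-780, Mul(8, -8)), 2) = Pow(Add(-780, -64), 2) = Pow(-844, 2) = 712336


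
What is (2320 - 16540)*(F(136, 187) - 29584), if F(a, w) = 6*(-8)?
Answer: 421367040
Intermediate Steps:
F(a, w) = -48
(2320 - 16540)*(F(136, 187) - 29584) = (2320 - 16540)*(-48 - 29584) = -14220*(-29632) = 421367040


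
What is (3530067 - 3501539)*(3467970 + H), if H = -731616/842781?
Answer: 27793294575663904/280927 ≈ 9.8934e+10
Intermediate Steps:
H = -243872/280927 (H = -731616*1/842781 = -243872/280927 ≈ -0.86810)
(3530067 - 3501539)*(3467970 + H) = (3530067 - 3501539)*(3467970 - 243872/280927) = 28528*(974246164318/280927) = 27793294575663904/280927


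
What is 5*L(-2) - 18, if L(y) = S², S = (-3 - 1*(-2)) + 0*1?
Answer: -13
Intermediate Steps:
S = -1 (S = (-3 + 2) + 0 = -1 + 0 = -1)
L(y) = 1 (L(y) = (-1)² = 1)
5*L(-2) - 18 = 5*1 - 18 = 5 - 18 = -13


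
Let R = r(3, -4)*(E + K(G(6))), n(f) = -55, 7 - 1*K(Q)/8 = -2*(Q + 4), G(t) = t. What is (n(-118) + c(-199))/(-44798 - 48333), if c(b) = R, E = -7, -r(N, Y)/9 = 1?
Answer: 1936/93131 ≈ 0.020788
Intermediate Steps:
K(Q) = 120 + 16*Q (K(Q) = 56 - (-16)*(Q + 4) = 56 - (-16)*(4 + Q) = 56 - 8*(-8 - 2*Q) = 56 + (64 + 16*Q) = 120 + 16*Q)
r(N, Y) = -9 (r(N, Y) = -9*1 = -9)
R = -1881 (R = -9*(-7 + (120 + 16*6)) = -9*(-7 + (120 + 96)) = -9*(-7 + 216) = -9*209 = -1881)
c(b) = -1881
(n(-118) + c(-199))/(-44798 - 48333) = (-55 - 1881)/(-44798 - 48333) = -1936/(-93131) = -1936*(-1/93131) = 1936/93131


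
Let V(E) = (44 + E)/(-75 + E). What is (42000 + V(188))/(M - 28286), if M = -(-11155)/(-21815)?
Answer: -20707810216/13945787537 ≈ -1.4849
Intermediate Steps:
V(E) = (44 + E)/(-75 + E)
M = -2231/4363 (M = -(-11155)*(-1)/21815 = -1*2231/4363 = -2231/4363 ≈ -0.51134)
(42000 + V(188))/(M - 28286) = (42000 + (44 + 188)/(-75 + 188))/(-2231/4363 - 28286) = (42000 + 232/113)/(-123414049/4363) = (42000 + (1/113)*232)*(-4363/123414049) = (42000 + 232/113)*(-4363/123414049) = (4746232/113)*(-4363/123414049) = -20707810216/13945787537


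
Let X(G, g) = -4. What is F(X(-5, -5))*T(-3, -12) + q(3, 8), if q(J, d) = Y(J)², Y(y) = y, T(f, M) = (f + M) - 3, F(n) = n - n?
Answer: 9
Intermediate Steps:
F(n) = 0
T(f, M) = -3 + M + f (T(f, M) = (M + f) - 3 = -3 + M + f)
q(J, d) = J²
F(X(-5, -5))*T(-3, -12) + q(3, 8) = 0*(-3 - 12 - 3) + 3² = 0*(-18) + 9 = 0 + 9 = 9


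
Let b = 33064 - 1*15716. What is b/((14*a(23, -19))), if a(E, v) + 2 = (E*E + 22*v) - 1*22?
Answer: 8674/609 ≈ 14.243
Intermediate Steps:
a(E, v) = -24 + E² + 22*v (a(E, v) = -2 + ((E*E + 22*v) - 1*22) = -2 + ((E² + 22*v) - 22) = -2 + (-22 + E² + 22*v) = -24 + E² + 22*v)
b = 17348 (b = 33064 - 15716 = 17348)
b/((14*a(23, -19))) = 17348/((14*(-24 + 23² + 22*(-19)))) = 17348/((14*(-24 + 529 - 418))) = 17348/((14*87)) = 17348/1218 = 17348*(1/1218) = 8674/609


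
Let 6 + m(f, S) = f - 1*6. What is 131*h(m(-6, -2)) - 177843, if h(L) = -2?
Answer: -178105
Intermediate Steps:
m(f, S) = -12 + f (m(f, S) = -6 + (f - 1*6) = -6 + (f - 6) = -6 + (-6 + f) = -12 + f)
131*h(m(-6, -2)) - 177843 = 131*(-2) - 177843 = -262 - 177843 = -178105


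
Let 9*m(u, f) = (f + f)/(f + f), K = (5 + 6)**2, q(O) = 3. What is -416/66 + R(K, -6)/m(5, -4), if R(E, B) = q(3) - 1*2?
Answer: 89/33 ≈ 2.6970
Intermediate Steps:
K = 121 (K = 11**2 = 121)
m(u, f) = 1/9 (m(u, f) = ((f + f)/(f + f))/9 = ((2*f)/((2*f)))/9 = ((2*f)*(1/(2*f)))/9 = (1/9)*1 = 1/9)
R(E, B) = 1 (R(E, B) = 3 - 1*2 = 3 - 2 = 1)
-416/66 + R(K, -6)/m(5, -4) = -416/66 + 1/(1/9) = -416*1/66 + 1*9 = -208/33 + 9 = 89/33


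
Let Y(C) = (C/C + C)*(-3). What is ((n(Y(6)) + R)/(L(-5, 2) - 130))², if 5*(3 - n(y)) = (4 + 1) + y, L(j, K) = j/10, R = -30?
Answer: 56644/1703025 ≈ 0.033261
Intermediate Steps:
L(j, K) = j/10 (L(j, K) = j*(⅒) = j/10)
Y(C) = -3 - 3*C (Y(C) = (1 + C)*(-3) = -3 - 3*C)
n(y) = 2 - y/5 (n(y) = 3 - ((4 + 1) + y)/5 = 3 - (5 + y)/5 = 3 + (-1 - y/5) = 2 - y/5)
((n(Y(6)) + R)/(L(-5, 2) - 130))² = (((2 - (-3 - 3*6)/5) - 30)/((⅒)*(-5) - 130))² = (((2 - (-3 - 18)/5) - 30)/(-½ - 130))² = (((2 - ⅕*(-21)) - 30)/(-261/2))² = (((2 + 21/5) - 30)*(-2/261))² = ((31/5 - 30)*(-2/261))² = (-119/5*(-2/261))² = (238/1305)² = 56644/1703025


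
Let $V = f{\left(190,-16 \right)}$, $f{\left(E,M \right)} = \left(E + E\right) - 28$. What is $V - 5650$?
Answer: $-5298$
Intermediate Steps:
$f{\left(E,M \right)} = -28 + 2 E$ ($f{\left(E,M \right)} = 2 E - 28 = -28 + 2 E$)
$V = 352$ ($V = -28 + 2 \cdot 190 = -28 + 380 = 352$)
$V - 5650 = 352 - 5650 = -5298$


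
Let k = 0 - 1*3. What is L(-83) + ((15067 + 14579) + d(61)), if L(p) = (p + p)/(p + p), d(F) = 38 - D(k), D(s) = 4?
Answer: 29681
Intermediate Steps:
k = -3 (k = 0 - 3 = -3)
d(F) = 34 (d(F) = 38 - 1*4 = 38 - 4 = 34)
L(p) = 1 (L(p) = (2*p)/((2*p)) = (2*p)*(1/(2*p)) = 1)
L(-83) + ((15067 + 14579) + d(61)) = 1 + ((15067 + 14579) + 34) = 1 + (29646 + 34) = 1 + 29680 = 29681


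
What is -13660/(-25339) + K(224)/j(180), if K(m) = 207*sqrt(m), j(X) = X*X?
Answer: 13660/25339 + 23*sqrt(14)/900 ≈ 0.63471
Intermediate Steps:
j(X) = X**2
-13660/(-25339) + K(224)/j(180) = -13660/(-25339) + (207*sqrt(224))/(180**2) = -13660*(-1/25339) + (207*(4*sqrt(14)))/32400 = 13660/25339 + (828*sqrt(14))*(1/32400) = 13660/25339 + 23*sqrt(14)/900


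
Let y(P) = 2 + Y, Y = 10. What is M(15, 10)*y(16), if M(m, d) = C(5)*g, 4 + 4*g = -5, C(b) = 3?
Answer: -81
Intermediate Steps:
g = -9/4 (g = -1 + (1/4)*(-5) = -1 - 5/4 = -9/4 ≈ -2.2500)
y(P) = 12 (y(P) = 2 + 10 = 12)
M(m, d) = -27/4 (M(m, d) = 3*(-9/4) = -27/4)
M(15, 10)*y(16) = -27/4*12 = -81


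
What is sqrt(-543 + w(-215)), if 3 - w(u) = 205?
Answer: I*sqrt(745) ≈ 27.295*I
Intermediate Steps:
w(u) = -202 (w(u) = 3 - 1*205 = 3 - 205 = -202)
sqrt(-543 + w(-215)) = sqrt(-543 - 202) = sqrt(-745) = I*sqrt(745)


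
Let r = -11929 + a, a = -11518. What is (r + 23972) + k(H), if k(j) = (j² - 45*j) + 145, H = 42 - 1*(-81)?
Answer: 10264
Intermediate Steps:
r = -23447 (r = -11929 - 11518 = -23447)
H = 123 (H = 42 + 81 = 123)
k(j) = 145 + j² - 45*j
(r + 23972) + k(H) = (-23447 + 23972) + (145 + 123² - 45*123) = 525 + (145 + 15129 - 5535) = 525 + 9739 = 10264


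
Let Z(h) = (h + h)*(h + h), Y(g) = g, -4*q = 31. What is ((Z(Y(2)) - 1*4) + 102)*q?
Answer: -1767/2 ≈ -883.50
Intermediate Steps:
q = -31/4 (q = -¼*31 = -31/4 ≈ -7.7500)
Z(h) = 4*h² (Z(h) = (2*h)*(2*h) = 4*h²)
((Z(Y(2)) - 1*4) + 102)*q = ((4*2² - 1*4) + 102)*(-31/4) = ((4*4 - 4) + 102)*(-31/4) = ((16 - 4) + 102)*(-31/4) = (12 + 102)*(-31/4) = 114*(-31/4) = -1767/2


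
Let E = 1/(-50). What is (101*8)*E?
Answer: -404/25 ≈ -16.160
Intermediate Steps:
E = -1/50 ≈ -0.020000
(101*8)*E = (101*8)*(-1/50) = 808*(-1/50) = -404/25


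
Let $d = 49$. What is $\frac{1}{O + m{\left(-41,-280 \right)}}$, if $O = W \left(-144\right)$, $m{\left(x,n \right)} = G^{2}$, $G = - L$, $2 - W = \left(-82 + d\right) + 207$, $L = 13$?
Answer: $\frac{1}{24937} \approx 4.0101 \cdot 10^{-5}$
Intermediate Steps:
$W = -172$ ($W = 2 - \left(\left(-82 + 49\right) + 207\right) = 2 - \left(-33 + 207\right) = 2 - 174 = -172$)
$G = -13$ ($G = \left(-1\right) 13 = -13$)
$m{\left(x,n \right)} = 169$ ($m{\left(x,n \right)} = \left(-13\right)^{2} = 169$)
$O = 24768$ ($O = \left(-172\right) \left(-144\right) = 24768$)
$\frac{1}{O + m{\left(-41,-280 \right)}} = \frac{1}{24768 + 169} = \frac{1}{24937}$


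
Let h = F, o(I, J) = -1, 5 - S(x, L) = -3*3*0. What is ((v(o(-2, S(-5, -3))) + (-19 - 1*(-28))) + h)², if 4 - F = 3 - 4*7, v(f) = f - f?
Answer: 1444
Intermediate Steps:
S(x, L) = 5 (S(x, L) = 5 - (-3*3)*0 = 5 - (-9)*0 = 5 - 1*0 = 5 + 0 = 5)
v(f) = 0
F = 29 (F = 4 - (3 - 4*7) = 4 - (3 - 28) = 4 - 1*(-25) = 4 + 25 = 29)
h = 29
((v(o(-2, S(-5, -3))) + (-19 - 1*(-28))) + h)² = ((0 + (-19 - 1*(-28))) + 29)² = ((0 + (-19 + 28)) + 29)² = ((0 + 9) + 29)² = (9 + 29)² = 38² = 1444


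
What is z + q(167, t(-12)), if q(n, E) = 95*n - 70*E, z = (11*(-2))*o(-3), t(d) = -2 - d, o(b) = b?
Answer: 15231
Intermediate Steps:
z = 66 (z = (11*(-2))*(-3) = -22*(-3) = 66)
q(n, E) = -70*E + 95*n
z + q(167, t(-12)) = 66 + (-70*(-2 - 1*(-12)) + 95*167) = 66 + (-70*(-2 + 12) + 15865) = 66 + (-70*10 + 15865) = 66 + (-700 + 15865) = 66 + 15165 = 15231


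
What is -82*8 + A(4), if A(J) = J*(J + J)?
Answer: -624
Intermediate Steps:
A(J) = 2*J² (A(J) = J*(2*J) = 2*J²)
-82*8 + A(4) = -82*8 + 2*4² = -656 + 2*16 = -656 + 32 = -624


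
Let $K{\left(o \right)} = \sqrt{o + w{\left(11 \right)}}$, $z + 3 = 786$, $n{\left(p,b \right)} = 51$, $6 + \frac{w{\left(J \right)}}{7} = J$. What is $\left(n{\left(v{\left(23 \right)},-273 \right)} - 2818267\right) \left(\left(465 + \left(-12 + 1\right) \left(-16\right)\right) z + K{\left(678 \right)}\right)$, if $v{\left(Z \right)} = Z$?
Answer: $-1414471065048 - 2818216 \sqrt{713} \approx -1.4145 \cdot 10^{12}$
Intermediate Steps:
$w{\left(J \right)} = -42 + 7 J$
$z = 783$ ($z = -3 + 786 = 783$)
$K{\left(o \right)} = \sqrt{35 + o}$ ($K{\left(o \right)} = \sqrt{o + \left(-42 + 7 \cdot 11\right)} = \sqrt{o + \left(-42 + 77\right)} = \sqrt{o + 35} = \sqrt{35 + o}$)
$\left(n{\left(v{\left(23 \right)},-273 \right)} - 2818267\right) \left(\left(465 + \left(-12 + 1\right) \left(-16\right)\right) z + K{\left(678 \right)}\right) = \left(51 - 2818267\right) \left(\left(465 + \left(-12 + 1\right) \left(-16\right)\right) 783 + \sqrt{35 + 678}\right) = - 2818216 \left(\left(465 - -176\right) 783 + \sqrt{713}\right) = - 2818216 \left(\left(465 + 176\right) 783 + \sqrt{713}\right) = - 2818216 \left(641 \cdot 783 + \sqrt{713}\right) = - 2818216 \left(501903 + \sqrt{713}\right) = -1414471065048 - 2818216 \sqrt{713}$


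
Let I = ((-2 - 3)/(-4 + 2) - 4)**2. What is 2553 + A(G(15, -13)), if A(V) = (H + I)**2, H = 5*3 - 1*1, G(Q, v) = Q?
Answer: 45073/16 ≈ 2817.1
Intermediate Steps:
H = 14 (H = 15 - 1 = 14)
I = 9/4 (I = (-5/(-2) - 4)**2 = (-5*(-1/2) - 4)**2 = (5/2 - 4)**2 = (-3/2)**2 = 9/4 ≈ 2.2500)
A(V) = 4225/16 (A(V) = (14 + 9/4)**2 = (65/4)**2 = 4225/16)
2553 + A(G(15, -13)) = 2553 + 4225/16 = 45073/16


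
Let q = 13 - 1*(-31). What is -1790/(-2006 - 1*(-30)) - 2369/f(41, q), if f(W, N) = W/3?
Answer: -6985021/40508 ≈ -172.44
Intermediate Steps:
q = 44 (q = 13 + 31 = 44)
f(W, N) = W/3 (f(W, N) = W*(⅓) = W/3)
-1790/(-2006 - 1*(-30)) - 2369/f(41, q) = -1790/(-2006 - 1*(-30)) - 2369/((⅓)*41) = -1790/(-2006 + 30) - 2369/41/3 = -1790/(-1976) - 2369*3/41 = -1790*(-1/1976) - 7107/41 = 895/988 - 7107/41 = -6985021/40508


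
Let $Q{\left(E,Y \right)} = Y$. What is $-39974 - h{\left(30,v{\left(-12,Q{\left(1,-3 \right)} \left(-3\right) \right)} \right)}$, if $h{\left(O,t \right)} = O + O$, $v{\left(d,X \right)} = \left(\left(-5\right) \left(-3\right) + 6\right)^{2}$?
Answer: $-40034$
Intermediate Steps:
$v{\left(d,X \right)} = 441$ ($v{\left(d,X \right)} = \left(15 + 6\right)^{2} = 21^{2} = 441$)
$h{\left(O,t \right)} = 2 O$
$-39974 - h{\left(30,v{\left(-12,Q{\left(1,-3 \right)} \left(-3\right) \right)} \right)} = -39974 - 2 \cdot 30 = -39974 - 60 = -40034$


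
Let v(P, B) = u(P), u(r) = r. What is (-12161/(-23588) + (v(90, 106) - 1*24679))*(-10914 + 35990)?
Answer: -3635977188999/5897 ≈ -6.1658e+8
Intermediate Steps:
v(P, B) = P
(-12161/(-23588) + (v(90, 106) - 1*24679))*(-10914 + 35990) = (-12161/(-23588) + (90 - 1*24679))*(-10914 + 35990) = (-12161*(-1/23588) + (90 - 24679))*25076 = (12161/23588 - 24589)*25076 = -579993171/23588*25076 = -3635977188999/5897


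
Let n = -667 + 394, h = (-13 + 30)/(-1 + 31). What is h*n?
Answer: -1547/10 ≈ -154.70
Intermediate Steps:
h = 17/30 ≈ 0.56667
n = -273
h*n = (17/30)*(-273) = -1547/10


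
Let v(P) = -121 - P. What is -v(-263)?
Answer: -142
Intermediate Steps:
-v(-263) = -(-121 - 1*(-263)) = -(-121 + 263) = -1*142 = -142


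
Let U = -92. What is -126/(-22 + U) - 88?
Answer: -1651/19 ≈ -86.895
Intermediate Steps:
-126/(-22 + U) - 88 = -126/(-22 - 92) - 88 = -126/(-114) - 88 = -1/114*(-126) - 88 = 21/19 - 88 = -1651/19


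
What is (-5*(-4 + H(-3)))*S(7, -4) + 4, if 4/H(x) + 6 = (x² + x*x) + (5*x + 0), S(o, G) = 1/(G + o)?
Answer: 116/9 ≈ 12.889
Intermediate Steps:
H(x) = 4/(-6 + 2*x² + 5*x) (H(x) = 4/(-6 + ((x² + x*x) + (5*x + 0))) = 4/(-6 + ((x² + x²) + 5*x)) = 4/(-6 + (2*x² + 5*x)) = 4/(-6 + 2*x² + 5*x))
(-5*(-4 + H(-3)))*S(7, -4) + 4 = (-5*(-4 + 4/(-6 + 2*(-3)² + 5*(-3))))/(-4 + 7) + 4 = -5*(-4 + 4/(-6 + 2*9 - 15))/3 + 4 = -5*(-4 + 4/(-6 + 18 - 15))*(⅓) + 4 = -5*(-4 + 4/(-3))*(⅓) + 4 = -5*(-4 + 4*(-⅓))*(⅓) + 4 = -5*(-4 - 4/3)*(⅓) + 4 = -5*(-16/3)*(⅓) + 4 = (80/3)*(⅓) + 4 = 80/9 + 4 = 116/9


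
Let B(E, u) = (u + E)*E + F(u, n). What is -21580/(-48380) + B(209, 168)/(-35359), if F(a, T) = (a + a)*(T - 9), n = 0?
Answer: -145132850/85533421 ≈ -1.6968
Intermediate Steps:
F(a, T) = 2*a*(-9 + T) (F(a, T) = (2*a)*(-9 + T) = 2*a*(-9 + T))
B(E, u) = -18*u + E*(E + u) (B(E, u) = (u + E)*E + 2*u*(-9 + 0) = (E + u)*E + 2*u*(-9) = E*(E + u) - 18*u = -18*u + E*(E + u))
-21580/(-48380) + B(209, 168)/(-35359) = -21580/(-48380) + (209² - 18*168 + 209*168)/(-35359) = -21580*(-1/48380) + (43681 - 3024 + 35112)*(-1/35359) = 1079/2419 + 75769*(-1/35359) = 1079/2419 - 75769/35359 = -145132850/85533421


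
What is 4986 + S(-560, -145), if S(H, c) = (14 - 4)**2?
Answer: 5086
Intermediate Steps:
S(H, c) = 100 (S(H, c) = 10**2 = 100)
4986 + S(-560, -145) = 4986 + 100 = 5086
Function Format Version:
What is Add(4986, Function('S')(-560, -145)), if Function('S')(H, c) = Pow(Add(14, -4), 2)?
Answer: 5086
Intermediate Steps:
Function('S')(H, c) = 100 (Function('S')(H, c) = Pow(10, 2) = 100)
Add(4986, Function('S')(-560, -145)) = Add(4986, 100) = 5086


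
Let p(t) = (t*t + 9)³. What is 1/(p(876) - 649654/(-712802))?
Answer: 356401/161056713027378853266452 ≈ 2.2129e-18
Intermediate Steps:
p(t) = (9 + t²)³ (p(t) = (t² + 9)³ = (9 + t²)³)
1/(p(876) - 649654/(-712802)) = 1/((9 + 876²)³ - 649654/(-712802)) = 1/((9 + 767376)³ - 649654*(-1/712802)) = 1/(767385³ + 324827/356401) = 1/(451897477917791625 + 324827/356401) = 1/(161056713027378853266452/356401) = 356401/161056713027378853266452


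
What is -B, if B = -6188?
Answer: 6188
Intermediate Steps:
-B = -1*(-6188) = 6188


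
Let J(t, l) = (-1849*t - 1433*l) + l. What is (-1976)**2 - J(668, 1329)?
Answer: 7042836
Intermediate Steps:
J(t, l) = -1849*t - 1432*l
(-1976)**2 - J(668, 1329) = (-1976)**2 - (-1849*668 - 1432*1329) = 3904576 - (-1235132 - 1903128) = 3904576 - 1*(-3138260) = 3904576 + 3138260 = 7042836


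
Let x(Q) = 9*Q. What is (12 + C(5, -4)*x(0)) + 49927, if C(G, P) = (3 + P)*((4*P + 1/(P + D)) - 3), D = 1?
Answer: 49939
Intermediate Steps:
C(G, P) = (3 + P)*(-3 + 1/(1 + P) + 4*P) (C(G, P) = (3 + P)*((4*P + 1/(P + 1)) - 3) = (3 + P)*((4*P + 1/(1 + P)) - 3) = (3 + P)*((1/(1 + P) + 4*P) - 3) = (3 + P)*(-3 + 1/(1 + P) + 4*P))
(12 + C(5, -4)*x(0)) + 49927 = (12 + ((-6 - 4 + 4*(-4)³ + 13*(-4)²)/(1 - 4))*(9*0)) + 49927 = (12 + ((-6 - 4 + 4*(-64) + 13*16)/(-3))*0) + 49927 = (12 - (-6 - 4 - 256 + 208)/3*0) + 49927 = (12 - ⅓*(-58)*0) + 49927 = (12 + (58/3)*0) + 49927 = (12 + 0) + 49927 = 12 + 49927 = 49939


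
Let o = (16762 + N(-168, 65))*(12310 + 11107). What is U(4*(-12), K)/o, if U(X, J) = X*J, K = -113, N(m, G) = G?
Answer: 1808/131345953 ≈ 1.3765e-5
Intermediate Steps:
U(X, J) = J*X
o = 394037859 (o = (16762 + 65)*(12310 + 11107) = 16827*23417 = 394037859)
U(4*(-12), K)/o = -452*(-12)/394037859 = -113*(-48)*(1/394037859) = 5424*(1/394037859) = 1808/131345953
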